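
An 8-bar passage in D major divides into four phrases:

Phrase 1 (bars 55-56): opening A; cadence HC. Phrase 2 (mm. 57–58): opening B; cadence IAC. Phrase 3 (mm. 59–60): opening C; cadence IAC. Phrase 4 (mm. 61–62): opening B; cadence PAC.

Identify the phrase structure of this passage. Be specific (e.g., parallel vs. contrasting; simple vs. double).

Four phrases in two halves: the first half (mm. 55–58) ends with an imperfect authentic cadence, the second (bars 59-62) with a perfect authentic cadence — a large antecedent–consequent pair, i.e. a double period.
Phrase 3 begins with different material from phrase 1, making it contrasting.

contrasting double period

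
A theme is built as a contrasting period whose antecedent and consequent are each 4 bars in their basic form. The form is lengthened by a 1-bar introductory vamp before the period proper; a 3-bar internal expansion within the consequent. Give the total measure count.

12 measures

Basic contrasting period: 4 + 4 = 8 bars.
8 (basic form) + 1 (introduction) + 3 (internal expansion) = 12.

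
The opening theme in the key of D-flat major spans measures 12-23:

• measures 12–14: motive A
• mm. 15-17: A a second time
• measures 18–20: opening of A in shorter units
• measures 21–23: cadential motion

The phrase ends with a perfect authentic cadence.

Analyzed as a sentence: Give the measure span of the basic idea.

The presentation of a sentence is the basic idea (measures 12–14) plus its repetition (bars 15–17); the basic idea is therefore mm. 12–14.

measures 12–14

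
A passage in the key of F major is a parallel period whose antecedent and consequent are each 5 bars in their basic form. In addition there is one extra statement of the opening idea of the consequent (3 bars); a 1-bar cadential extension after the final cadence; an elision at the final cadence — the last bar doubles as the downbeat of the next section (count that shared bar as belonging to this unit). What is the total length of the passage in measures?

Basic parallel period: 5 + 5 = 10 bars.
10 (basic form) + 3 (extra statement) + 1 (cadential extension) = 14.
The elision shares a bar with the next section but does not change this unit's count.

14 measures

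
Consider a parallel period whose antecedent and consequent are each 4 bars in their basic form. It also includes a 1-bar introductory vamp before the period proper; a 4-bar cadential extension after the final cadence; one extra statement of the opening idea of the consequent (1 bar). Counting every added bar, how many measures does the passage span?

Basic parallel period: 4 + 4 = 8 bars.
8 (basic form) + 1 (introduction) + 4 (cadential extension) + 1 (extra statement) = 14.

14 measures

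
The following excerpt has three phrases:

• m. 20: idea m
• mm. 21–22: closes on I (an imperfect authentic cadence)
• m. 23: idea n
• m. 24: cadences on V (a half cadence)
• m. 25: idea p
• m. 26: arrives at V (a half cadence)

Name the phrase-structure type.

The final phrase closes with a half cadence, which is not stronger than the preceding half cadence; the 3 phrases lack an overall antecedent–consequent design and so form a phrase group.

phrase group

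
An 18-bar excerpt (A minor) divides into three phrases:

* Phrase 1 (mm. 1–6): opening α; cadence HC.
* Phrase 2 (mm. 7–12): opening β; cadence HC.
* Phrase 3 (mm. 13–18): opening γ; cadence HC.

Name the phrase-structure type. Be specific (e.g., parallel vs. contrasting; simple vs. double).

phrase group

The final phrase closes with a half cadence, which is not stronger than the preceding half cadence; the 3 phrases lack an overall antecedent–consequent design and so form a phrase group.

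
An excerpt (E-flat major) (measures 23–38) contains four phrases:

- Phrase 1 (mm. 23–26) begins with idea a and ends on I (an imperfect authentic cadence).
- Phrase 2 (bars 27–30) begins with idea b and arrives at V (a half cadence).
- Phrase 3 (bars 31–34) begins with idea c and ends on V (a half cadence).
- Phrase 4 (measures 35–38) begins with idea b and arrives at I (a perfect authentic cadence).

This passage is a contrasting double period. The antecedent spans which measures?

measures 23–30

In a double period the four phrases pair into a large antecedent (phrases 1–2, ending half cadence) and a large consequent (phrases 3–4, ending perfect authentic cadence). The antecedent spans measures 23–30.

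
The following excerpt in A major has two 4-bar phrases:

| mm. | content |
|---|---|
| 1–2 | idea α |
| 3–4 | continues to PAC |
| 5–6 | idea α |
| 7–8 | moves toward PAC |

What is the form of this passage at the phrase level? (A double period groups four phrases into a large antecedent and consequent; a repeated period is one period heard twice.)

repeated phrase

Both phrases have the same opening (α) and the same cadence (perfect authentic cadence): the second is a restatement, not a consequent, so this is a repeated phrase rather than a period.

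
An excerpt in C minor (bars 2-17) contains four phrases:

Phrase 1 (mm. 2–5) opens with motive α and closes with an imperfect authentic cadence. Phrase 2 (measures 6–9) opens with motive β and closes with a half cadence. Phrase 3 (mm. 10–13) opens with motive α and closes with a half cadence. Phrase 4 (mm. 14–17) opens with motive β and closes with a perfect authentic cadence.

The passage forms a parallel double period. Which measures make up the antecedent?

In a double period the first pair of phrases (ending half cadence) is the large antecedent and the second pair (ending perfect authentic cadence) is the large consequent; the antecedent is measures 2–9.

measures 2–9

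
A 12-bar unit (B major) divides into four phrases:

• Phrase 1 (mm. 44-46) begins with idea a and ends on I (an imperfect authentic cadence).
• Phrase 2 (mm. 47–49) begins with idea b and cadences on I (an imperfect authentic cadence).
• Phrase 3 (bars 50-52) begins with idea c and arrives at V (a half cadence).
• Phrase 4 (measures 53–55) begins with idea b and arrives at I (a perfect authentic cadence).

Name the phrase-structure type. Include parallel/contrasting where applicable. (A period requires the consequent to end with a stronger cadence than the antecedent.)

contrasting double period

Four phrases in two halves: the first half (bars 44-49) ends with an imperfect authentic cadence, the second (mm. 50-55) with a perfect authentic cadence — a large antecedent–consequent pair, i.e. a double period.
Phrase 3 begins with different material from phrase 1, making it contrasting.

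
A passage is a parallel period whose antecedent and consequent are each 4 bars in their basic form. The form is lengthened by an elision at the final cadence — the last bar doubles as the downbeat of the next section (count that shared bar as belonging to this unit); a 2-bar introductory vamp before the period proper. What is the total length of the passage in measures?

Basic parallel period: 4 + 4 = 8 bars.
8 (basic form) + 2 (introduction) = 10.
The elision shares a bar with the next section but does not change this unit's count.

10 measures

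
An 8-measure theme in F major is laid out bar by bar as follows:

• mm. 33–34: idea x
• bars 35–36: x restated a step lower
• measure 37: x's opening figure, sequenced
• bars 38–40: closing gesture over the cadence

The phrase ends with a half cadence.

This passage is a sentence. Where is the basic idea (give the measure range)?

The presentation of a sentence is the basic idea (measures 33–34) plus its repetition (bars 35–36); the basic idea is therefore measures 33–34.

measures 33–34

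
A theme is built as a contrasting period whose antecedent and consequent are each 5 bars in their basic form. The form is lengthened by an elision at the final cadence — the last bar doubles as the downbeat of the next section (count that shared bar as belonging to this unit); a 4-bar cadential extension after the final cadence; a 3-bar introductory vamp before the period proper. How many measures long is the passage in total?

17 measures

Basic contrasting period: 5 + 5 = 10 bars.
10 (basic form) + 4 (cadential extension) + 3 (introduction) = 17.
The elision shares a bar with the next section but does not change this unit's count.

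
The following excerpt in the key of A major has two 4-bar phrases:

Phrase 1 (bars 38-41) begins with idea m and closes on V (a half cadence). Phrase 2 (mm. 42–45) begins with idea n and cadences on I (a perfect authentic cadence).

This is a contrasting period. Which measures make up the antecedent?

measures 38–41

The phrase ending with the weaker cadence (half cadence) is the antecedent; the one ending more conclusively (perfect authentic cadence) is the consequent. The antecedent is measures 38–41.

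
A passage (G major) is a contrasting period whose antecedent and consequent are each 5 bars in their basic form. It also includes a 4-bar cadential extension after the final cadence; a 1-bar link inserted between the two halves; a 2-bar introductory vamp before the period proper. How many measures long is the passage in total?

Basic contrasting period: 5 + 5 = 10 bars.
10 (basic form) + 4 (cadential extension) + 1 (link) + 2 (introduction) = 17.

17 measures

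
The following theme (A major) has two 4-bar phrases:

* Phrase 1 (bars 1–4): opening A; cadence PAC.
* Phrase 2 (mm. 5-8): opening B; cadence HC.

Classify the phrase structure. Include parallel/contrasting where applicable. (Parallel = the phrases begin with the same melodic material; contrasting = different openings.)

The second phrase closes with a half cadence, which is not stronger than the first phrase's perfect authentic cadence; without a weak→strong cadential pair there is no antecedent–consequent relationship, so this is a phrase group rather than a period.

phrase group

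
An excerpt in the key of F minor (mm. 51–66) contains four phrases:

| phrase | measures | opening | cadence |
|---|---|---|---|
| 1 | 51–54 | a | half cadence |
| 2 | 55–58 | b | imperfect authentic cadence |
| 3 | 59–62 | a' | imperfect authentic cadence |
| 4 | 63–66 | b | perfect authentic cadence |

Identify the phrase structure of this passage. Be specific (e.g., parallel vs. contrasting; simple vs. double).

Four phrases in two halves: the first half (mm. 51-58) ends with an imperfect authentic cadence, the second (bars 59–66) with a perfect authentic cadence — a large antecedent–consequent pair, i.e. a double period.
Phrase 3 begins with the same material as phrase 1, making it parallel.

parallel double period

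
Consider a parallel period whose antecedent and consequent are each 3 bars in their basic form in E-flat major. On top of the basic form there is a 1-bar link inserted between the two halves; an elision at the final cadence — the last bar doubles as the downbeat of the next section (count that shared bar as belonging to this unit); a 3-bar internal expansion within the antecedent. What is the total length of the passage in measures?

10 measures

Basic parallel period: 3 + 3 = 6 bars.
6 (basic form) + 1 (link) + 3 (internal expansion) = 10.
The elision shares a bar with the next section but does not change this unit's count.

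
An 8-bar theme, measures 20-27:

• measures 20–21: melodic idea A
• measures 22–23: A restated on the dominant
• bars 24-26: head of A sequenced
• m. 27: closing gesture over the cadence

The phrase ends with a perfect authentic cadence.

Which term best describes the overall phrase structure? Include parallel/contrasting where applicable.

sentence

Basic idea (mm. 20–21) + its repetition (bars 22–23) form the presentation; fragmentation and cadence (mm. 24-27) form the continuation — the 8-bar whole is a sentence.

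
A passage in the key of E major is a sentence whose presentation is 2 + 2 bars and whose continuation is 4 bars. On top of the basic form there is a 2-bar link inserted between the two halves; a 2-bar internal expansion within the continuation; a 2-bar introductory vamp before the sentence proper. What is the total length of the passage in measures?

Basic sentence: 2 + 2 + 4 = 8 bars.
8 (basic form) + 2 (link) + 2 (internal expansion) + 2 (introduction) = 14.

14 measures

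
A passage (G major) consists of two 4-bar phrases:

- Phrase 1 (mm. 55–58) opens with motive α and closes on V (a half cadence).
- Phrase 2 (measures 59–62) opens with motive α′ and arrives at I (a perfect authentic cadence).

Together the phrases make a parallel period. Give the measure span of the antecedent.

measures 55–58

The phrase ending with the weaker cadence (half cadence) is the antecedent; the one ending more conclusively (perfect authentic cadence) is the consequent. The antecedent is measures 55–58.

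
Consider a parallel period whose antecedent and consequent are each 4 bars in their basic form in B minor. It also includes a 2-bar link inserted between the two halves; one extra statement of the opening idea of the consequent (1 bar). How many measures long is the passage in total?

11 measures

Basic parallel period: 4 + 4 = 8 bars.
8 (basic form) + 2 (link) + 1 (extra statement) = 11.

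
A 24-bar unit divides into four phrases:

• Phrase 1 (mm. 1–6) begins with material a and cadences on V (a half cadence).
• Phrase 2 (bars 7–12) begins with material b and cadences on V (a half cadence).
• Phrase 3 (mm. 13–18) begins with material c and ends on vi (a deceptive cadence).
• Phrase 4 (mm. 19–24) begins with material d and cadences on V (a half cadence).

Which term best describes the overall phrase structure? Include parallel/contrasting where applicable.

Phrase 4 ends with a half cadence, no stronger than phrase 2's half cadence, so the four phrases do not form a double period; nor do phrases 3–4 duplicate 1–2, so it is not a repeated period. With no phrase reaching a conclusive cadence, the passage is a phrase group.

phrase group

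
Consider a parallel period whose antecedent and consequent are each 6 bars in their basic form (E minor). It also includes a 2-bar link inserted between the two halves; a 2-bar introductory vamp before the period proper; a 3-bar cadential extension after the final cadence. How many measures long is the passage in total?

Basic parallel period: 6 + 6 = 12 bars.
12 (basic form) + 2 (link) + 2 (introduction) + 3 (cadential extension) = 19.

19 measures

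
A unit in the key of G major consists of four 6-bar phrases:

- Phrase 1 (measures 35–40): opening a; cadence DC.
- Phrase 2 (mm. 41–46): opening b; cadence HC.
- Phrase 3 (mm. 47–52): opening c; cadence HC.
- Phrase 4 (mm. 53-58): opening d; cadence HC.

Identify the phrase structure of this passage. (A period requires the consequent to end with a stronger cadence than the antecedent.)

phrase group

Phrase 4 ends with a half cadence, no stronger than phrase 2's half cadence, so the four phrases do not form a double period; nor do phrases 3–4 duplicate 1–2, so it is not a repeated period. With no phrase reaching a conclusive cadence, the passage is a phrase group.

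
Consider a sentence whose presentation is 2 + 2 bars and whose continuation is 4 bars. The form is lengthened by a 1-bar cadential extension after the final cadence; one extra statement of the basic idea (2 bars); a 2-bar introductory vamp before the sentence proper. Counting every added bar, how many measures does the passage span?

Basic sentence: 2 + 2 + 4 = 8 bars.
8 (basic form) + 1 (cadential extension) + 2 (extra statement) + 2 (introduction) = 13.

13 measures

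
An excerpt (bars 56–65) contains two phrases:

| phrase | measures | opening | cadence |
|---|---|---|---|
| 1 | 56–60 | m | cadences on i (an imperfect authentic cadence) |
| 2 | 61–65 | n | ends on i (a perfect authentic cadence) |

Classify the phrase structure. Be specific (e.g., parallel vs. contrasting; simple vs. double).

contrasting period

Phrase 1 ends with an imperfect authentic cadence (weaker) and phrase 2 with a perfect authentic cadence (stronger): antecedent + consequent = a period.
The two phrases open with different material (m / n), so the period is contrasting.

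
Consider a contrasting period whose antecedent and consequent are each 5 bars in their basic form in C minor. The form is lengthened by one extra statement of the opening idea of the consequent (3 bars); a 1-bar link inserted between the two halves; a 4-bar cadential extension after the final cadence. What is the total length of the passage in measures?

Basic contrasting period: 5 + 5 = 10 bars.
10 (basic form) + 3 (extra statement) + 1 (link) + 4 (cadential extension) = 18.

18 measures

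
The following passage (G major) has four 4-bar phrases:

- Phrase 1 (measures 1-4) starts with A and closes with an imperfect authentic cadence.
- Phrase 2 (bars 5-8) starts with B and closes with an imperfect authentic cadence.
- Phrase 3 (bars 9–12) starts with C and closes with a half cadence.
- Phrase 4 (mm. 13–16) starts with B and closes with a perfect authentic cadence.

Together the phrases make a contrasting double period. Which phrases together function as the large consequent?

In a double period the first pair of phrases (ending imperfect authentic cadence) is the large antecedent and the second pair (ending perfect authentic cadence) is the large consequent; the consequent is phrases 3 and 4.

phrases 3 and 4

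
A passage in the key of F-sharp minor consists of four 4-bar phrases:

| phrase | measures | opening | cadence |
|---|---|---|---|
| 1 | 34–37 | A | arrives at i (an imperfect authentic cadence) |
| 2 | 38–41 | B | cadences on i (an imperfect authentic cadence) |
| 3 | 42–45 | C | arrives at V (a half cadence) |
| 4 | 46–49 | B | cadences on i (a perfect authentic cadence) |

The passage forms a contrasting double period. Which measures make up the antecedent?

measures 34–41

In a double period the first pair of phrases (ending imperfect authentic cadence) is the large antecedent and the second pair (ending perfect authentic cadence) is the large consequent; the antecedent is measures 34–41.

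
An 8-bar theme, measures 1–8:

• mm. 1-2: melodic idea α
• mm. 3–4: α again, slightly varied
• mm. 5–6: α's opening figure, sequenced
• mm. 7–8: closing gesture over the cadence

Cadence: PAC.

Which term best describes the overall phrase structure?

sentence

Basic idea (measures 1–2) + its repetition (mm. 3-4) form the presentation; fragmentation and cadence (mm. 5-8) form the continuation — the 8-bar whole is a sentence.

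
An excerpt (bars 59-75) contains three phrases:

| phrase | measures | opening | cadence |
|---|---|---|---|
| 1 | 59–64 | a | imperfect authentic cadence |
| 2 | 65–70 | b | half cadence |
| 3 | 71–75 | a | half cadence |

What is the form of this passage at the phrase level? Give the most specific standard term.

phrase group

The final phrase closes with a half cadence, which is not stronger than the preceding half cadence; the 3 phrases lack an overall antecedent–consequent design and so form a phrase group.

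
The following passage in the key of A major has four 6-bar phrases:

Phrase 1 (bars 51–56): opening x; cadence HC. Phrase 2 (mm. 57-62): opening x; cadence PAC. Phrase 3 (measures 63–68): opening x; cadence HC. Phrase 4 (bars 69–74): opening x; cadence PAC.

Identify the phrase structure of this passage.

The cadence pattern HC–PAC–HC–PAC is weak–strong twice, and phrases 3–4 restate phrases 1–2: a period heard twice, not a double period (which would end weakly at phrase 2).

repeated period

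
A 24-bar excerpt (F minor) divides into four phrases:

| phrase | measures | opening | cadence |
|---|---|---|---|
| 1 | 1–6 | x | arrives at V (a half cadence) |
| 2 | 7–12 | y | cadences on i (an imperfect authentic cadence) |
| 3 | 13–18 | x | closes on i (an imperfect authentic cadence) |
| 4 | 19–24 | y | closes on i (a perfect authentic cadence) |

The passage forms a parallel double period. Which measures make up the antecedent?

In a double period the first pair of phrases (ending imperfect authentic cadence) is the large antecedent and the second pair (ending perfect authentic cadence) is the large consequent; the antecedent is measures 1–12.

measures 1–12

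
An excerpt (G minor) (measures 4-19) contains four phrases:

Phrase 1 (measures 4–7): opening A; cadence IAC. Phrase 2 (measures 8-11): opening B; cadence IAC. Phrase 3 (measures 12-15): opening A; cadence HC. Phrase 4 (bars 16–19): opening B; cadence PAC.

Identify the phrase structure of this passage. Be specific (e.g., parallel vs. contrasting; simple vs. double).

Four phrases in two halves: the first half (mm. 4–11) ends with an imperfect authentic cadence, the second (mm. 12-19) with a perfect authentic cadence — a large antecedent–consequent pair, i.e. a double period.
Phrase 3 begins with the same material as phrase 1, making it parallel.

parallel double period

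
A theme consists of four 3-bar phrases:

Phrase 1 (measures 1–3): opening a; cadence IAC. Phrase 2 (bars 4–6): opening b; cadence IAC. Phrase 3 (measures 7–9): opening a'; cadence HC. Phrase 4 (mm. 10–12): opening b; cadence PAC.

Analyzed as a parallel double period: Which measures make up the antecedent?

In a double period the four phrases pair into a large antecedent (phrases 1–2, ending imperfect authentic cadence) and a large consequent (phrases 3–4, ending perfect authentic cadence). The antecedent spans bars 1-6.

measures 1–6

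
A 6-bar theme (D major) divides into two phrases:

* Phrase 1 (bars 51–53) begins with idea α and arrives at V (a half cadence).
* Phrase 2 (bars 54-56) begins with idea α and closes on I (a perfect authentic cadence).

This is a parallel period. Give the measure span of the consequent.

The phrase ending with the weaker cadence (half cadence) is the antecedent; the one ending more conclusively (perfect authentic cadence) is the consequent. The consequent is measures 54–56.

measures 54–56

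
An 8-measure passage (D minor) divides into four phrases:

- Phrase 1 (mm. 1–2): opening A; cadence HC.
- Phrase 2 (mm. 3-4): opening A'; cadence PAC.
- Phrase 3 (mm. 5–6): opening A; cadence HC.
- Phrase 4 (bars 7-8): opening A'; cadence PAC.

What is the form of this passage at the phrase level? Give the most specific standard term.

The cadence pattern HC–PAC–HC–PAC is weak–strong twice, and phrases 3–4 restate phrases 1–2: a period heard twice, not a double period (which would end weakly at phrase 2).

repeated period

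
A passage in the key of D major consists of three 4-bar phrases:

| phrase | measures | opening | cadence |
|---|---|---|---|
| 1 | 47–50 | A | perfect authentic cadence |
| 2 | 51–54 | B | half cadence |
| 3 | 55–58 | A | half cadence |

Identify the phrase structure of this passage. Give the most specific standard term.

The final phrase closes with a half cadence, which is not stronger than the preceding half cadence; the 3 phrases lack an overall antecedent–consequent design and so form a phrase group.

phrase group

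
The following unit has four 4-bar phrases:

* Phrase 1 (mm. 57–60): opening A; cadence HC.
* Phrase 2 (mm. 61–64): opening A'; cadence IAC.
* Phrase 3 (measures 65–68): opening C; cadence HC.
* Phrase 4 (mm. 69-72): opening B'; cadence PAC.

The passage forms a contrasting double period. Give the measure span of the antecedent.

In a double period the four phrases pair into a large antecedent (phrases 1–2, ending imperfect authentic cadence) and a large consequent (phrases 3–4, ending perfect authentic cadence). The antecedent spans mm. 57–64.

measures 57–64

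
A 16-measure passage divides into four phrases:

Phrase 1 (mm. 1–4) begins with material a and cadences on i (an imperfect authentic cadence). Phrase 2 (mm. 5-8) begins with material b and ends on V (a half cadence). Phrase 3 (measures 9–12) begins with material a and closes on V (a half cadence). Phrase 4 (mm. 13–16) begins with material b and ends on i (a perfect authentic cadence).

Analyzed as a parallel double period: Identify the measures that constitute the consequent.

measures 9–16

In a double period the four phrases pair into a large antecedent (phrases 1–2, ending half cadence) and a large consequent (phrases 3–4, ending perfect authentic cadence). The consequent spans mm. 9-16.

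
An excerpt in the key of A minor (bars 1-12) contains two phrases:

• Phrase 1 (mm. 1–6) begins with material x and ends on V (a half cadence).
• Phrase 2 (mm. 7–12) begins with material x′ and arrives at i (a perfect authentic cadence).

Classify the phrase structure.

parallel period

Phrase 1 ends with a half cadence (weaker) and phrase 2 with a perfect authentic cadence (stronger): antecedent + consequent = a period.
The two phrases open with the same material (x / x′), so the period is parallel.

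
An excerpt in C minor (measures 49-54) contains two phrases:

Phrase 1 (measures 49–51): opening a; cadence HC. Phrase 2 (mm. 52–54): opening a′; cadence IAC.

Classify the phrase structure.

parallel period

Phrase 1 ends with a half cadence (weaker) and phrase 2 with an imperfect authentic cadence (stronger): antecedent + consequent = a period.
The two phrases open with the same material (a / a′), so the period is parallel.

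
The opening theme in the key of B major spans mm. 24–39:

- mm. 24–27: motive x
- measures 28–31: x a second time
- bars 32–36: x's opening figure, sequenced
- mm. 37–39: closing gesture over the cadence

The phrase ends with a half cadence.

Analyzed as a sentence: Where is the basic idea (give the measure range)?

The presentation of a sentence is the basic idea (measures 24–27) plus its repetition (measures 28–31); the basic idea is therefore mm. 24–27.

measures 24–27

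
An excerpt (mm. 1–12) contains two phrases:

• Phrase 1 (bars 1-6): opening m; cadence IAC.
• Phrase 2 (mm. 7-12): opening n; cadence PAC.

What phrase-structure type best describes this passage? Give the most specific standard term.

contrasting period

Phrase 1 ends with an imperfect authentic cadence (weaker) and phrase 2 with a perfect authentic cadence (stronger): antecedent + consequent = a period.
The two phrases open with different material (m / n), so the period is contrasting.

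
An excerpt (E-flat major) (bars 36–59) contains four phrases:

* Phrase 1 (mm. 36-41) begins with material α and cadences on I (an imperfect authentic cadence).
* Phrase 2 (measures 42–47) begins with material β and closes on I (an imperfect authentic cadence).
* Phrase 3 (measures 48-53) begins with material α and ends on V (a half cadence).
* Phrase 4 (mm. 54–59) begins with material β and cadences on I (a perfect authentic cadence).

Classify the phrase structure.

parallel double period

Four phrases in two halves: the first half (mm. 36–47) ends with an imperfect authentic cadence, the second (mm. 48–59) with a perfect authentic cadence — a large antecedent–consequent pair, i.e. a double period.
Phrase 3 begins with the same material as phrase 1, making it parallel.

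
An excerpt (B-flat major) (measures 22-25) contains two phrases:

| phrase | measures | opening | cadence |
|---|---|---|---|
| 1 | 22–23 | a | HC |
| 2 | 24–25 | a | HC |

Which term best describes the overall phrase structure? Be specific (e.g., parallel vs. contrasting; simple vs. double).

Both phrases have the same opening (a) and the same cadence (half cadence): the second is a restatement, not a consequent, so this is a repeated phrase rather than a period.

repeated phrase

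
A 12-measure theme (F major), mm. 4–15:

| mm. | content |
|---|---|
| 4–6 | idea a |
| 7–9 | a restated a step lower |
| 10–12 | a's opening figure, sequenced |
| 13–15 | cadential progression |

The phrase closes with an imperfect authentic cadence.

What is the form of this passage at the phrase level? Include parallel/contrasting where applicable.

Basic idea (mm. 4-6) + its repetition (bars 7-9) form the presentation; fragmentation and cadence (mm. 10–15) form the continuation — the 12-bar whole is a sentence.

sentence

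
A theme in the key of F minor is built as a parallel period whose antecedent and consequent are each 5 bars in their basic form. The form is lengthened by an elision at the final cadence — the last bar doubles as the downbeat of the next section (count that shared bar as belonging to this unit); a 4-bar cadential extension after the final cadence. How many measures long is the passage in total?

Basic parallel period: 5 + 5 = 10 bars.
10 (basic form) + 4 (cadential extension) = 14.
The elision shares a bar with the next section but does not change this unit's count.

14 measures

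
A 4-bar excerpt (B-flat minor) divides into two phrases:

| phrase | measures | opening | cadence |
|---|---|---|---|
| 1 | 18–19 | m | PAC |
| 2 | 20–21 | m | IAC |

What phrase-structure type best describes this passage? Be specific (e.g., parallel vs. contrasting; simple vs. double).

The second phrase closes with an imperfect authentic cadence, which is not stronger than the first phrase's perfect authentic cadence; without a weak→strong cadential pair there is no antecedent–consequent relationship, so this is a phrase group rather than a period.

phrase group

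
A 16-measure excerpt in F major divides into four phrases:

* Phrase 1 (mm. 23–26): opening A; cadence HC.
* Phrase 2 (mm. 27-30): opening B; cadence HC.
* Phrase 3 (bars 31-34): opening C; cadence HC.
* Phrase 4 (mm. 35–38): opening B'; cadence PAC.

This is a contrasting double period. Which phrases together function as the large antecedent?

phrases 1 and 2

In a double period the first pair of phrases (ending half cadence) is the large antecedent and the second pair (ending perfect authentic cadence) is the large consequent; the antecedent is phrases 1 and 2.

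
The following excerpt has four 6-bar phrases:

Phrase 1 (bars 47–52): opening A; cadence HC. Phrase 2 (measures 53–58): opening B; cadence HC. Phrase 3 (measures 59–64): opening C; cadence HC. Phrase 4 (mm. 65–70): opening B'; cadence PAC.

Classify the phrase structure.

contrasting double period

Four phrases in two halves: the first half (bars 47–58) ends with a half cadence, the second (measures 59–70) with a perfect authentic cadence — a large antecedent–consequent pair, i.e. a double period.
Phrase 3 begins with different material from phrase 1, making it contrasting.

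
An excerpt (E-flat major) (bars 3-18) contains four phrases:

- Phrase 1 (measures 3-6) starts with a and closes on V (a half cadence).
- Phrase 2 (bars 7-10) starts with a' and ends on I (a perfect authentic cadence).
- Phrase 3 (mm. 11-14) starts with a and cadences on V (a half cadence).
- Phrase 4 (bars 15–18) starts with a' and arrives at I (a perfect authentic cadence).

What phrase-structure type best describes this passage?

repeated period

The cadence pattern HC–PAC–HC–PAC is weak–strong twice, and phrases 3–4 restate phrases 1–2: a period heard twice, not a double period (which would end weakly at phrase 2).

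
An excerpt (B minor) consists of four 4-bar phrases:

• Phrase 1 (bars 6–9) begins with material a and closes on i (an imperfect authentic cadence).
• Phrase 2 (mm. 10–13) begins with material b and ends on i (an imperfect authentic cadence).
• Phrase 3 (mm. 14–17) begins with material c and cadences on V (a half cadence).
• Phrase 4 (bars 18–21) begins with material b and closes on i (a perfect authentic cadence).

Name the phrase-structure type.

Four phrases in two halves: the first half (mm. 6-13) ends with an imperfect authentic cadence, the second (bars 14–21) with a perfect authentic cadence — a large antecedent–consequent pair, i.e. a double period.
Phrase 3 begins with different material from phrase 1, making it contrasting.

contrasting double period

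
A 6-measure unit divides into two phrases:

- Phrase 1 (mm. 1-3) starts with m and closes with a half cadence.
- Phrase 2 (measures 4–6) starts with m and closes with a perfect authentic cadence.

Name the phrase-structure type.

Phrase 1 ends with a half cadence (weaker) and phrase 2 with a perfect authentic cadence (stronger): antecedent + consequent = a period.
The two phrases open with the same material (m / m), so the period is parallel.

parallel period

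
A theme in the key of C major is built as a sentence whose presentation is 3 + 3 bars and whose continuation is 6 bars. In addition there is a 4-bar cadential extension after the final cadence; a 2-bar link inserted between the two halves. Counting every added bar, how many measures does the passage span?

Basic sentence: 3 + 3 + 6 = 12 bars.
12 (basic form) + 4 (cadential extension) + 2 (link) = 18.

18 measures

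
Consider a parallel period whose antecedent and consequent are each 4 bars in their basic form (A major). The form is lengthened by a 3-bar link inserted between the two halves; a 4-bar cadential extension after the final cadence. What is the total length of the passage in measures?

Basic parallel period: 4 + 4 = 8 bars.
8 (basic form) + 3 (link) + 4 (cadential extension) = 15.

15 measures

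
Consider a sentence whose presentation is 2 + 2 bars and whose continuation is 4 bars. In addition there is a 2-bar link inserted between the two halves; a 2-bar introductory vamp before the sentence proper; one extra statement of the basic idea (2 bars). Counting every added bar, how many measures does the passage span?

14 measures

Basic sentence: 2 + 2 + 4 = 8 bars.
8 (basic form) + 2 (link) + 2 (introduction) + 2 (extra statement) = 14.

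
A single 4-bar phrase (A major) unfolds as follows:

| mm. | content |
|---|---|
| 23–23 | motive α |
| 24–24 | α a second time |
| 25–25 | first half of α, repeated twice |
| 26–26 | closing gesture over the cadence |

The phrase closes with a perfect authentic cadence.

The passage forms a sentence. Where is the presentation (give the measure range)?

measures 23–24

The presentation of a sentence is the basic idea (bar 23) plus its repetition (m. 24); the presentation is therefore mm. 23–24.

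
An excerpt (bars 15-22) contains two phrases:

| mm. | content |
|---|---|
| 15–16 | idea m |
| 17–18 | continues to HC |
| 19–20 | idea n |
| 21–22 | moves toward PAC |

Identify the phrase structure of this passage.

Phrase 1 ends with a half cadence (weaker) and phrase 2 with a perfect authentic cadence (stronger): antecedent + consequent = a period.
The two phrases open with different material (m / n), so the period is contrasting.

contrasting period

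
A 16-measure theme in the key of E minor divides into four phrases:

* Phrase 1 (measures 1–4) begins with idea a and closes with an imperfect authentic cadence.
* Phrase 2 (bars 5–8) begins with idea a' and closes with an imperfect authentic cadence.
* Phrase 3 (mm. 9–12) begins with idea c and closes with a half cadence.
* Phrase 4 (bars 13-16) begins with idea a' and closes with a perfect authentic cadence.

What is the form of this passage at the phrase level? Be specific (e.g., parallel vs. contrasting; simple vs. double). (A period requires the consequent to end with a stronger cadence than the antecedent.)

contrasting double period

Four phrases in two halves: the first half (mm. 1-8) ends with an imperfect authentic cadence, the second (measures 9-16) with a perfect authentic cadence — a large antecedent–consequent pair, i.e. a double period.
Phrase 3 begins with different material from phrase 1, making it contrasting.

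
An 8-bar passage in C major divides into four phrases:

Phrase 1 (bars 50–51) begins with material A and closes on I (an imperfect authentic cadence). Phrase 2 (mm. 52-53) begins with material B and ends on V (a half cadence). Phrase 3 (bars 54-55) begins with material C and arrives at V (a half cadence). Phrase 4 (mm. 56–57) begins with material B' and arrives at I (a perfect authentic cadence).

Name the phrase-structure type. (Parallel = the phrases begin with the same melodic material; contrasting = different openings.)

contrasting double period

Four phrases in two halves: the first half (bars 50-53) ends with a half cadence, the second (bars 54–57) with a perfect authentic cadence — a large antecedent–consequent pair, i.e. a double period.
Phrase 3 begins with different material from phrase 1, making it contrasting.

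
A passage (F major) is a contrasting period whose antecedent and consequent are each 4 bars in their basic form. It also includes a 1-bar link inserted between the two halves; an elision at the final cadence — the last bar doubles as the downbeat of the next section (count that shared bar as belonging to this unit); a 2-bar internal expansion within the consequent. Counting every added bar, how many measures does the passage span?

Basic contrasting period: 4 + 4 = 8 bars.
8 (basic form) + 1 (link) + 2 (internal expansion) = 11.
The elision shares a bar with the next section but does not change this unit's count.

11 measures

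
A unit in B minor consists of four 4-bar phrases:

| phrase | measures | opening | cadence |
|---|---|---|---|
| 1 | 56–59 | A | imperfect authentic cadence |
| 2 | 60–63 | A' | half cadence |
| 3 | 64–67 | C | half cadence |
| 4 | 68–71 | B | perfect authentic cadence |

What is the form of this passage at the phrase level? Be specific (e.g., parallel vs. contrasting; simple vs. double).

Four phrases in two halves: the first half (bars 56–63) ends with a half cadence, the second (mm. 64-71) with a perfect authentic cadence — a large antecedent–consequent pair, i.e. a double period.
Phrase 3 begins with different material from phrase 1, making it contrasting.

contrasting double period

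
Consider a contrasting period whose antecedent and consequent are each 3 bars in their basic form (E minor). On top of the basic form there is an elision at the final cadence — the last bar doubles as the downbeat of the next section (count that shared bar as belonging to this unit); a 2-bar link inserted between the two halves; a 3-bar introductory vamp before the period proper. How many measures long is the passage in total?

Basic contrasting period: 3 + 3 = 6 bars.
6 (basic form) + 2 (link) + 3 (introduction) = 11.
The elision shares a bar with the next section but does not change this unit's count.

11 measures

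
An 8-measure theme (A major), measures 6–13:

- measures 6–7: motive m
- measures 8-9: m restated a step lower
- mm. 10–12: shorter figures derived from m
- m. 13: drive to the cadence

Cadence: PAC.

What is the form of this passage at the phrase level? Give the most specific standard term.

Basic idea (mm. 6–7) + its repetition (mm. 8–9) form the presentation; fragmentation and cadence (bars 10–13) form the continuation — the 8-bar whole is a sentence.

sentence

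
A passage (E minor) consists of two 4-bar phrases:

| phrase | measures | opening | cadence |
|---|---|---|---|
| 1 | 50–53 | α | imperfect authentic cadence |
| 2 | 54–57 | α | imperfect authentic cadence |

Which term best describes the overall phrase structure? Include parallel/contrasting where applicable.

repeated phrase

Both phrases have the same opening (α) and the same cadence (imperfect authentic cadence): the second is a restatement, not a consequent, so this is a repeated phrase rather than a period.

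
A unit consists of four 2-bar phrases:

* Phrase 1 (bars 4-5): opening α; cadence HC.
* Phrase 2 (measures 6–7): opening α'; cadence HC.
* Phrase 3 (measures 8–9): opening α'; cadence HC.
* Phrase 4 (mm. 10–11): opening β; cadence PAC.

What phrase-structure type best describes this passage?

Four phrases in two halves: the first half (mm. 4–7) ends with a half cadence, the second (mm. 8–11) with a perfect authentic cadence — a large antecedent–consequent pair, i.e. a double period.
Phrase 3 begins with the same material as phrase 1, making it parallel.

parallel double period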